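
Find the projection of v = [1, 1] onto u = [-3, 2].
[3/13, -2/13]

The projection of v onto u is proj_u(v) = ((v·u) / (u·u)) · u.
v·u = (1)*(-3) + (1)*(2) = -1.
u·u = (-3)*(-3) + (2)*(2) = 13.
coefficient = -1 / 13 = -1/13.
proj_u(v) = -1/13 · [-3, 2] = [3/13, -2/13].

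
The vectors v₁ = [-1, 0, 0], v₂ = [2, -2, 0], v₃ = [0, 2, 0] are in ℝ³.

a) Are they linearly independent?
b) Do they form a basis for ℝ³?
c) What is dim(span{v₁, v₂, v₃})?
Not independent, not a basis, dim(span) = 2

Check whether v₃ can be written as a linear combination of v₁ and v₂.
v₃ = (-2)·v₁ + (-1)·v₂ = [0, 2, 0], so the three vectors are linearly dependent.
Thus they do not form a basis for ℝ³, and dim(span{v₁, v₂, v₃}) = 2 (spanned by v₁ and v₂).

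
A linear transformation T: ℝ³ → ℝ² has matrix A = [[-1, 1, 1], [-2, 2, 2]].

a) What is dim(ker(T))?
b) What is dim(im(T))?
dim(ker) = 2, dim(im) = 1

Observe that row 2 = 2 × row 1 (so the rows are linearly dependent).
Thus rank(A) = 1 (only one linearly independent row).
dim(im(T)) = rank(A) = 1.
By the rank-nullity theorem applied to T: ℝ³ → ℝ², rank(A) + nullity(A) = 3 (the domain dimension), so dim(ker(T)) = 3 - 1 = 2.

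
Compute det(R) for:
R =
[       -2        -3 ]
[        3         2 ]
det(R) = 5

For a 2×2 matrix [[a, b], [c, d]], det = a*d - b*c.
det(R) = (-2)*(2) - (-3)*(3) = -4 + 9 = 5.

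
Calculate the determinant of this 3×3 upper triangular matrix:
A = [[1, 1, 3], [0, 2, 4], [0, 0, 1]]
2

The determinant of a triangular matrix is the product of its diagonal entries (the off-diagonal entries above the diagonal do not affect it).
det(A) = (1) * (2) * (1) = 2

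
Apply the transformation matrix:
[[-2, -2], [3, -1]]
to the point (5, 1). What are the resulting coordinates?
(-12, 14)

Matrix multiplication:
[[-2, -2], [3, -1]] × [5, 1]ᵀ
= [-2×5 + -2×1, 3×5 + -1×1]ᵀ
= [-12.0000, 14.0000]ᵀ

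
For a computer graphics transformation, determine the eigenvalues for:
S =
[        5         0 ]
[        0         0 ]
λ = 0, 5

Solve det(S - λI) = 0. For a 2×2 matrix the characteristic equation is λ² - (trace)λ + det = 0.
trace(S) = a + d = 5 + 0 = 5.
det(S) = a*d - b*c = (5)*(0) - (0)*(0) = 0 - 0 = 0.
Characteristic equation: λ² - (5)λ + (0) = 0.
Discriminant = (5)² - 4*(0) = 25 - 0 = 25.
λ = (5 ± √25) / 2 = (5 ± 5) / 2 = 0, 5.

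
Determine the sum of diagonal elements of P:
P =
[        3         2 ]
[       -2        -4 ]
tr(P) = 3 - 4 = -1

The trace of a square matrix is the sum of its diagonal entries.
Diagonal entries of P: P[0][0] = 3, P[1][1] = -4.
tr(P) = 3 - 4 = -1.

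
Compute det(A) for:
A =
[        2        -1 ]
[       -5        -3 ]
det(A) = -11

For a 2×2 matrix [[a, b], [c, d]], det = a*d - b*c.
det(A) = (2)*(-3) - (-1)*(-5) = -6 - 5 = -11.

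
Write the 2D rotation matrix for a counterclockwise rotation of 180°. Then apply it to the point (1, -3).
R = [[-1, 0], [0, -1]]; R·(1, -3) = (-1, 3)

Rotation matrix formula: R(θ) = [[cos θ, -sin θ], [sin θ, cos θ]]
For θ = 180°:
cos(180°) = -1
sin(180°) = 0
R = [[-1, 0], [0, -1]]
Apply to (1, -3): [-1·1 + (0)·-3, 0·1 + -1·-3] = (-1, 3)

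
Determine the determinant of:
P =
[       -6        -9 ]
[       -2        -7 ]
det(P) = 24

For a 2×2 matrix [[a, b], [c, d]], det = a*d - b*c.
det(P) = (-6)*(-7) - (-9)*(-2) = 42 - 18 = 24.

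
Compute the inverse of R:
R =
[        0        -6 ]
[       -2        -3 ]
det(R) = -12
R⁻¹ =
[      1/4      -1/2 ]
[     -1/6         0 ]

For a 2×2 matrix R = [[a, b], [c, d]] with det(R) ≠ 0, R⁻¹ = (1/det(R)) * [[d, -b], [-c, a]].
det(R) = (0)*(-3) - (-6)*(-2) = 0 - 12 = -12.
R⁻¹ = (1/-12) * [[-3, 6], [2, 0]].
Dividing each entry by -12 and reducing:
R⁻¹ =
[      1/4      -1/2 ]
[     -1/6         0 ]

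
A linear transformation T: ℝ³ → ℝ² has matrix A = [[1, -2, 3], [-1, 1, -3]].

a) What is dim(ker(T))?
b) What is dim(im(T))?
dim(ker) = 1, dim(im) = 2

The two rows are not scalar multiples of one another (no single k satisfies row 2 = k × row 1), so they are linearly independent.
Thus rank(A) = 2.
dim(im(T)) = rank(A) = 2.
By the rank-nullity theorem applied to T: ℝ³ → ℝ², rank(A) + nullity(A) = 3 (the domain dimension), so dim(ker(T)) = 3 - 2 = 1.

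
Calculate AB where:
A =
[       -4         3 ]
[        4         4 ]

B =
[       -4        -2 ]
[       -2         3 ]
AB =
[       10        17 ]
[      -24         4 ]

Matrix multiplication: (AB)[i][j] = sum over k of A[i][k] * B[k][j].
  (AB)[0][0] = (-4)*(-4) + (3)*(-2) = 10
  (AB)[0][1] = (-4)*(-2) + (3)*(3) = 17
  (AB)[1][0] = (4)*(-4) + (4)*(-2) = -24
  (AB)[1][1] = (4)*(-2) + (4)*(3) = 4
AB =
[       10        17 ]
[      -24         4 ]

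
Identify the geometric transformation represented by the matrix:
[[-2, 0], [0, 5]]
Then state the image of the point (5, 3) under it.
non-uniform scaling by (-2, 5); image of (5, 3) is (-10, 15)

This is diagonal with distinct entries, so it scales the x-axis by -2 and the y-axis by 5.
The matrix [[-2, 0], [0, 5]] represents: non-uniform scaling by (-2, 5).
Applying it to (5, 3): [-2·5 + 0·3, 0·5 + 5·3] = (-10, 15).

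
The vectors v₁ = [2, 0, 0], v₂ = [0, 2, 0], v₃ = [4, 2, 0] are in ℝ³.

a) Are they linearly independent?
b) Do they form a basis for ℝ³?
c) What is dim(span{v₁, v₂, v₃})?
Not independent, not a basis, dim(span) = 2

Check whether v₃ can be written as a linear combination of v₁ and v₂.
v₃ = (2)·v₁ + (1)·v₂ = [4, 2, 0], so the three vectors are linearly dependent.
Thus they do not form a basis for ℝ³, and dim(span{v₁, v₂, v₃}) = 2 (spanned by v₁ and v₂).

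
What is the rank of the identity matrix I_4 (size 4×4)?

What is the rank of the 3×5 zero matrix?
rank(I_4) = 4, rank(0) = 0

The identity I_4 has 4 columns that are the standard basis vectors e_1, …, e_4. These are linearly independent, so all 4 columns are pivots and rank(I_4) = 4.
The 3×5 zero matrix has every entry zero, so every row is the zero row and there are no pivots; rank(0) = 0.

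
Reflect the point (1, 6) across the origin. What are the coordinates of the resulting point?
(-1, -6)

Reflection across origin: (1, 6) → (-1, -6)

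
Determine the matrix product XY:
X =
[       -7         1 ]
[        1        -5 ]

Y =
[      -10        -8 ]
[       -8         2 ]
XY =
[       62        58 ]
[       30       -18 ]

Matrix multiplication: (XY)[i][j] = sum over k of X[i][k] * Y[k][j].
  (XY)[0][0] = (-7)*(-10) + (1)*(-8) = 62
  (XY)[0][1] = (-7)*(-8) + (1)*(2) = 58
  (XY)[1][0] = (1)*(-10) + (-5)*(-8) = 30
  (XY)[1][1] = (1)*(-8) + (-5)*(2) = -18
XY =
[       62        58 ]
[       30       -18 ]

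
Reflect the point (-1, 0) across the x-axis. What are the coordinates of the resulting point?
(-1, 0)

Reflection across x-axis: (-1, 0) → (-1, 0)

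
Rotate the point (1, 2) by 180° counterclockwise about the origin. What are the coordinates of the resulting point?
(-1, -2)

Rotation matrix R(θ) = [[cos θ, -sin θ], [sin θ, cos θ]]; for θ = 180°:
R = [[-1, 0], [0, -1]]
Result: R × [1, 2]ᵀ = [-1·1 + (0)·2, 0·1 + (-1)·2]ᵀ = (-1, -2)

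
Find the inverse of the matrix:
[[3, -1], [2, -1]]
[[1, -1], [2, -3]]

For [[a,b],[c,d]], inverse = (1/det)·[[d,-b],[-c,a]]
det = 3·-1 - -1·2 = -1
Inverse = (1/-1)·[[-1, 1], [-2, 3]]
        = [[1, -1], [2, -3]]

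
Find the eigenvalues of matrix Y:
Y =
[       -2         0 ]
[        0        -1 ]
λ = -2, -1

Solve det(Y - λI) = 0. For a 2×2 matrix the characteristic equation is λ² - (trace)λ + det = 0.
trace(Y) = a + d = -2 - 1 = -3.
det(Y) = a*d - b*c = (-2)*(-1) - (0)*(0) = 2 - 0 = 2.
Characteristic equation: λ² - (-3)λ + (2) = 0.
Discriminant = (-3)² - 4*(2) = 9 - 8 = 1.
λ = (-3 ± √1) / 2 = (-3 ± 1) / 2 = -2, -1.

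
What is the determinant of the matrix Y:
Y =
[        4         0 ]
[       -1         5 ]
det(Y) = 20

For a 2×2 matrix [[a, b], [c, d]], det = a*d - b*c.
det(Y) = (4)*(5) - (0)*(-1) = 20 - 0 = 20.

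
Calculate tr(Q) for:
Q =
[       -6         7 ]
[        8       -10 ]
tr(Q) = -6 - 10 = -16

The trace of a square matrix is the sum of its diagonal entries.
Diagonal entries of Q: Q[0][0] = -6, Q[1][1] = -10.
tr(Q) = -6 - 10 = -16.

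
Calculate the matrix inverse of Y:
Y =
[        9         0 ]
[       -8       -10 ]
det(Y) = -90
Y⁻¹ =
[      1/9         0 ]
[    -4/45     -1/10 ]

For a 2×2 matrix Y = [[a, b], [c, d]] with det(Y) ≠ 0, Y⁻¹ = (1/det(Y)) * [[d, -b], [-c, a]].
det(Y) = (9)*(-10) - (0)*(-8) = -90 - 0 = -90.
Y⁻¹ = (1/-90) * [[-10, 0], [8, 9]].
Dividing each entry by -90 and reducing:
Y⁻¹ =
[      1/9         0 ]
[    -4/45     -1/10 ]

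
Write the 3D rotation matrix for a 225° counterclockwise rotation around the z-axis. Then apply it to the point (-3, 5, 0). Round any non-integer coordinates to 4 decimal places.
R = [[-√2/2, √2/2, 0], [-√2/2, -√2/2, 0], [0, 0, 1]]; R·(-3, 5, 0) = (5.6569, -1.4142, 0.0000)

Rotation matrix for 225° around z-axis:
cos(225°) = -√2/2, sin(225°) = -√2/2
R = [[-√2/2, √2/2, 0], [-√2/2, -√2/2, 0], [0, 0, 1]]
Apply to (-3, 5, 0): R·[-3, 5, 0]ᵀ = (5.6569, -1.4142, 0.0000)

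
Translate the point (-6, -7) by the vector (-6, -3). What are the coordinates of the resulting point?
(-12, -10)

Translation by (-6, -3):
x' = -6 + -6 = -12
y' = -7 + -3 = -10
Homogeneous matrix: [[1, 0, -6], [0, 1, -3], [0, 0, 1]]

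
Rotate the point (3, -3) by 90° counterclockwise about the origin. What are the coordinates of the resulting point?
(3, 3)

Rotation matrix R(θ) = [[cos θ, -sin θ], [sin θ, cos θ]]; for θ = 90°:
R = [[0, -1], [1, 0]]
Result: R × [3, -3]ᵀ = [0·3 + (-1)·-3, 1·3 + (0)·-3]ᵀ = (3, 3)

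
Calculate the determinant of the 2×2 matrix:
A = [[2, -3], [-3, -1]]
-11

For A = [[a, b], [c, d]], det(A) = a*d - b*c.
det(A) = (2)*(-1) - (-3)*(-3) = -2 - 9 = -11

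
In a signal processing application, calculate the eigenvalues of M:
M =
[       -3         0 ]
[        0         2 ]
λ = -3, 2

Solve det(M - λI) = 0. For a 2×2 matrix the characteristic equation is λ² - (trace)λ + det = 0.
trace(M) = a + d = -3 + 2 = -1.
det(M) = a*d - b*c = (-3)*(2) - (0)*(0) = -6 - 0 = -6.
Characteristic equation: λ² - (-1)λ + (-6) = 0.
Discriminant = (-1)² - 4*(-6) = 1 + 24 = 25.
λ = (-1 ± √25) / 2 = (-1 ± 5) / 2 = -3, 2.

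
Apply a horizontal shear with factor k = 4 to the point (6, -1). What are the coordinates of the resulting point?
(2, -1)

Shear matrix for horizontal shear with factor k = 4:
[[1, 4], [0, 1]]
Result: (6, -1) → (2, -1)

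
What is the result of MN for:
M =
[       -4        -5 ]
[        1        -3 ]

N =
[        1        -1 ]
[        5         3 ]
MN =
[      -29       -11 ]
[      -14       -10 ]

Matrix multiplication: (MN)[i][j] = sum over k of M[i][k] * N[k][j].
  (MN)[0][0] = (-4)*(1) + (-5)*(5) = -29
  (MN)[0][1] = (-4)*(-1) + (-5)*(3) = -11
  (MN)[1][0] = (1)*(1) + (-3)*(5) = -14
  (MN)[1][1] = (1)*(-1) + (-3)*(3) = -10
MN =
[      -29       -11 ]
[      -14       -10 ]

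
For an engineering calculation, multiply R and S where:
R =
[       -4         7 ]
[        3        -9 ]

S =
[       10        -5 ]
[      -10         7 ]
RS =
[     -110        69 ]
[      120       -78 ]

Matrix multiplication: (RS)[i][j] = sum over k of R[i][k] * S[k][j].
  (RS)[0][0] = (-4)*(10) + (7)*(-10) = -110
  (RS)[0][1] = (-4)*(-5) + (7)*(7) = 69
  (RS)[1][0] = (3)*(10) + (-9)*(-10) = 120
  (RS)[1][1] = (3)*(-5) + (-9)*(7) = -78
RS =
[     -110        69 ]
[      120       -78 ]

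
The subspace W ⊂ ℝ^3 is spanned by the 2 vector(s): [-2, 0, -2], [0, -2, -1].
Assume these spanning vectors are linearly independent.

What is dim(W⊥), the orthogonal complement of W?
dim(W⊥) = 1

For any subspace W of ℝ^n, dim(W) + dim(W⊥) = n (the whole-space dimension).
Here the given 2 vectors are linearly independent, so dim(W) = 2.
Thus dim(W⊥) = n - dim(W) = 3 - 2 = 1.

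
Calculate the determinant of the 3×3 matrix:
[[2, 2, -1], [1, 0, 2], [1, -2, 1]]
12

Expansion along first row:
det = 2·det([[0,2],[-2,1]]) - 2·det([[1,2],[1,1]]) + -1·det([[1,0],[1,-2]])
    = 2·(0·1 - 2·-2) - 2·(1·1 - 2·1) + -1·(1·-2 - 0·1)
    = 2·4 - 2·-1 + -1·-2
    = 8 + 2 + 2 = 12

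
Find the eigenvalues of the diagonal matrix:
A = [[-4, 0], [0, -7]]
λ₁ = -4, λ₂ = -7

The characteristic polynomial of A is det(A - λI) = (-4 - λ)(-7 - λ) = 0.
The roots are λ = -4 and λ = -7, so the eigenvalues are the diagonal entries.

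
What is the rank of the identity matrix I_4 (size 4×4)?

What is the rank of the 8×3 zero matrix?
rank(I_4) = 4, rank(0) = 0

The identity I_4 has 4 columns that are the standard basis vectors e_1, …, e_4. These are linearly independent, so all 4 columns are pivots and rank(I_4) = 4.
The 8×3 zero matrix has every entry zero, so every row is the zero row and there are no pivots; rank(0) = 0.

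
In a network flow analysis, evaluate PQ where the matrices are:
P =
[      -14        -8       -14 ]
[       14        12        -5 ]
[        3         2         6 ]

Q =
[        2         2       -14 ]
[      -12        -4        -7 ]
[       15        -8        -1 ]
PQ =
[     -142       116       266 ]
[     -191        20      -275 ]
[       72       -50       -62 ]

Matrix multiplication: (PQ)[i][j] = sum over k of P[i][k] * Q[k][j].
  (PQ)[0][0] = (-14)*(2) + (-8)*(-12) + (-14)*(15) = -142
  (PQ)[0][1] = (-14)*(2) + (-8)*(-4) + (-14)*(-8) = 116
  (PQ)[0][2] = (-14)*(-14) + (-8)*(-7) + (-14)*(-1) = 266
  (PQ)[1][0] = (14)*(2) + (12)*(-12) + (-5)*(15) = -191
  (PQ)[1][1] = (14)*(2) + (12)*(-4) + (-5)*(-8) = 20
  (PQ)[1][2] = (14)*(-14) + (12)*(-7) + (-5)*(-1) = -275
  (PQ)[2][0] = (3)*(2) + (2)*(-12) + (6)*(15) = 72
  (PQ)[2][1] = (3)*(2) + (2)*(-4) + (6)*(-8) = -50
  (PQ)[2][2] = (3)*(-14) + (2)*(-7) + (6)*(-1) = -62
PQ =
[     -142       116       266 ]
[     -191        20      -275 ]
[       72       -50       -62 ]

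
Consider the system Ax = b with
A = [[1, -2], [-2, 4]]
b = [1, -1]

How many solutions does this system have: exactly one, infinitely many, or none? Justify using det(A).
No solution

det(A) = (1)*(4) - (-2)*(-2) = 0, so A is singular.
The column space of A is span(column 1) = span([1, -2]).
b = [1, -1] is not a scalar multiple of column 1, so b ∉ column space and the system is inconsistent — no solution.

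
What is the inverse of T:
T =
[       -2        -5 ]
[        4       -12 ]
det(T) = 44
T⁻¹ =
[    -3/11      5/44 ]
[    -1/11     -1/22 ]

For a 2×2 matrix T = [[a, b], [c, d]] with det(T) ≠ 0, T⁻¹ = (1/det(T)) * [[d, -b], [-c, a]].
det(T) = (-2)*(-12) - (-5)*(4) = 24 + 20 = 44.
T⁻¹ = (1/44) * [[-12, 5], [-4, -2]].
Dividing each entry by 44 and reducing:
T⁻¹ =
[    -3/11      5/44 ]
[    -1/11     -1/22 ]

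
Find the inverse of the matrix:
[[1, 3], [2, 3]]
[[-1, 1], [2/3, -1/3]]

For [[a,b],[c,d]], inverse = (1/det)·[[d,-b],[-c,a]]
det = 1·3 - 3·2 = -3
Inverse = (1/-3)·[[3, -3], [-2, 1]]
        = [[-1, 1], [2/3, -1/3]]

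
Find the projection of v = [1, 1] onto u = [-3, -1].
[6/5, 2/5]

The projection of v onto u is proj_u(v) = ((v·u) / (u·u)) · u.
v·u = (1)*(-3) + (1)*(-1) = -4.
u·u = (-3)*(-3) + (-1)*(-1) = 10.
coefficient = -4 / 10 = -2/5.
proj_u(v) = -2/5 · [-3, -1] = [6/5, 2/5].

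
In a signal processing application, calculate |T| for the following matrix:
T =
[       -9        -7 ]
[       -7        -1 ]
det(T) = -40

For a 2×2 matrix [[a, b], [c, d]], det = a*d - b*c.
det(T) = (-9)*(-1) - (-7)*(-7) = 9 - 49 = -40.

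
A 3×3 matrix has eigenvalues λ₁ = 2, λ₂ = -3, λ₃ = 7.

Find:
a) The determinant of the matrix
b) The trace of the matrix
det = -42, trace = 6

Two standard eigenvalue identities:
- det(A) equals the product of the eigenvalues (counted with multiplicity).
- trace(A) equals the sum of the eigenvalues.
det(A) = (2)*(-3)*(7) = -42.
trace(A) = 2 - 3 + 7 = 6.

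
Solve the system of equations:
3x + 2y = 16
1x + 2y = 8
x = 4, y = 2

Use elimination (row reduction):
Equation 1: 3x + 2y = 16.
Equation 2: 1x + 2y = 8.
Multiply Eq1 by 1 and Eq2 by 3: 3x + 2y = 16;  3x + 6y = 24.
Subtract: (4)y = 8, so y = 2.
Back-substitute into Eq1: 3x + 2*(2) = 16, so x = 4.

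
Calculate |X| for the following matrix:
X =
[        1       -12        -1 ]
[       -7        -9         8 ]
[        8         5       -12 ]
det(X) = 271

Expand along row 0 (cofactor expansion): det(X) = a*(e*i - f*h) - b*(d*i - f*g) + c*(d*h - e*g), where the 3×3 is [[a, b, c], [d, e, f], [g, h, i]].
Minor M_00 = (-9)*(-12) - (8)*(5) = 108 - 40 = 68.
Minor M_01 = (-7)*(-12) - (8)*(8) = 84 - 64 = 20.
Minor M_02 = (-7)*(5) - (-9)*(8) = -35 + 72 = 37.
det(X) = (1)*(68) - (-12)*(20) + (-1)*(37) = 68 + 240 - 37 = 271.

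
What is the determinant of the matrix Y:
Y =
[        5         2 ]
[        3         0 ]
det(Y) = -6

For a 2×2 matrix [[a, b], [c, d]], det = a*d - b*c.
det(Y) = (5)*(0) - (2)*(3) = 0 - 6 = -6.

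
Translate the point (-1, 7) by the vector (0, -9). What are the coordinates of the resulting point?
(-1, -2)

Translation by (0, -9):
x' = -1 + 0 = -1
y' = 7 + -9 = -2
Homogeneous matrix: [[1, 0, 0], [0, 1, -9], [0, 0, 1]]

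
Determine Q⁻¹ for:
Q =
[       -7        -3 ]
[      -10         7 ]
det(Q) = -79
Q⁻¹ =
[    -7/79     -3/79 ]
[   -10/79      7/79 ]

For a 2×2 matrix Q = [[a, b], [c, d]] with det(Q) ≠ 0, Q⁻¹ = (1/det(Q)) * [[d, -b], [-c, a]].
det(Q) = (-7)*(7) - (-3)*(-10) = -49 - 30 = -79.
Q⁻¹ = (1/-79) * [[7, 3], [10, -7]].
Dividing each entry by -79 and reducing:
Q⁻¹ =
[    -7/79     -3/79 ]
[   -10/79      7/79 ]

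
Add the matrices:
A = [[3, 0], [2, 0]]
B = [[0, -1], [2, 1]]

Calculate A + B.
[[3, -1], [4, 1]]

Add corresponding elements:
(3)+(0)=3
(0)+(-1)=-1
(2)+(2)=4
(0)+(1)=1
A + B = [[3, -1], [4, 1]]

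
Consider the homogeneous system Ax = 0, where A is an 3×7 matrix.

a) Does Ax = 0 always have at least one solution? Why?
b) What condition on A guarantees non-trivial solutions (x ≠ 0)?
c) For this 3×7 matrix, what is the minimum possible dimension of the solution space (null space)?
a) Yes, x = 0 is always a solution. b) When A has linearly dependent columns (rank < n). c) Minimum nullity = 4.

a) x = 0 satisfies A·0 = 0, so the zero vector is always a solution.
b) Non-trivial solutions exist iff the columns of A are linearly dependent, equivalently rank(A) < n (the number of columns).
c) By rank-nullity, rank(A) + nullity(A) = n = 7. Since A has only 3 rows, rank(A) ≤ 3, so nullity(A) ≥ 7 - 3 = 4.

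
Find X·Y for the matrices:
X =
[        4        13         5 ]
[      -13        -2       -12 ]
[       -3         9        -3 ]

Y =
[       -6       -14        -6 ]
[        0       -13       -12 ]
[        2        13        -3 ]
XY =
[      -14      -160      -195 ]
[       54        52       138 ]
[       12      -114       -81 ]

Matrix multiplication: (XY)[i][j] = sum over k of X[i][k] * Y[k][j].
  (XY)[0][0] = (4)*(-6) + (13)*(0) + (5)*(2) = -14
  (XY)[0][1] = (4)*(-14) + (13)*(-13) + (5)*(13) = -160
  (XY)[0][2] = (4)*(-6) + (13)*(-12) + (5)*(-3) = -195
  (XY)[1][0] = (-13)*(-6) + (-2)*(0) + (-12)*(2) = 54
  (XY)[1][1] = (-13)*(-14) + (-2)*(-13) + (-12)*(13) = 52
  (XY)[1][2] = (-13)*(-6) + (-2)*(-12) + (-12)*(-3) = 138
  (XY)[2][0] = (-3)*(-6) + (9)*(0) + (-3)*(2) = 12
  (XY)[2][1] = (-3)*(-14) + (9)*(-13) + (-3)*(13) = -114
  (XY)[2][2] = (-3)*(-6) + (9)*(-12) + (-3)*(-3) = -81
XY =
[      -14      -160      -195 ]
[       54        52       138 ]
[       12      -114       -81 ]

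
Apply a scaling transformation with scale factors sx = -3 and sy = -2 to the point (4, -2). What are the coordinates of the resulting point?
(-12, 4)

Scaling matrix:
[[-3, 0], [0, -2]]
Result: (4 × -3, -2 × -2) = (-12, 4)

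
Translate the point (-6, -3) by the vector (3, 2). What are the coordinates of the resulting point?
(-3, -1)

Translation by (3, 2):
x' = -6 + 3 = -3
y' = -3 + 2 = -1
Homogeneous matrix: [[1, 0, 3], [0, 1, 2], [0, 0, 1]]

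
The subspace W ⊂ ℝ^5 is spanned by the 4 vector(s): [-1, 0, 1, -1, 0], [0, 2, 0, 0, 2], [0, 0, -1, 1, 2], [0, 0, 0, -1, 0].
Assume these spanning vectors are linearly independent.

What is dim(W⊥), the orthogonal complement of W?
dim(W⊥) = 1

For any subspace W of ℝ^n, dim(W) + dim(W⊥) = n (the whole-space dimension).
Here the given 4 vectors are linearly independent, so dim(W) = 4.
Thus dim(W⊥) = n - dim(W) = 5 - 4 = 1.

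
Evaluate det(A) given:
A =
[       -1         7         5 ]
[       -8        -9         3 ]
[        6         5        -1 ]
det(A) = 146

Expand along row 0 (cofactor expansion): det(A) = a*(e*i - f*h) - b*(d*i - f*g) + c*(d*h - e*g), where the 3×3 is [[a, b, c], [d, e, f], [g, h, i]].
Minor M_00 = (-9)*(-1) - (3)*(5) = 9 - 15 = -6.
Minor M_01 = (-8)*(-1) - (3)*(6) = 8 - 18 = -10.
Minor M_02 = (-8)*(5) - (-9)*(6) = -40 + 54 = 14.
det(A) = (-1)*(-6) - (7)*(-10) + (5)*(14) = 6 + 70 + 70 = 146.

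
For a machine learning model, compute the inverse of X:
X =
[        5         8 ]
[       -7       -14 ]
det(X) = -14
X⁻¹ =
[        1       4/7 ]
[     -1/2     -5/14 ]

For a 2×2 matrix X = [[a, b], [c, d]] with det(X) ≠ 0, X⁻¹ = (1/det(X)) * [[d, -b], [-c, a]].
det(X) = (5)*(-14) - (8)*(-7) = -70 + 56 = -14.
X⁻¹ = (1/-14) * [[-14, -8], [7, 5]].
Dividing each entry by -14 and reducing:
X⁻¹ =
[        1       4/7 ]
[     -1/2     -5/14 ]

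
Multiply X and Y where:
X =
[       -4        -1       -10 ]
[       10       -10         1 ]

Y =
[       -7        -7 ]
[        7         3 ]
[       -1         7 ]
XY =
[       31       -45 ]
[     -141       -93 ]

Matrix multiplication: (XY)[i][j] = sum over k of X[i][k] * Y[k][j].
  (XY)[0][0] = (-4)*(-7) + (-1)*(7) + (-10)*(-1) = 31
  (XY)[0][1] = (-4)*(-7) + (-1)*(3) + (-10)*(7) = -45
  (XY)[1][0] = (10)*(-7) + (-10)*(7) + (1)*(-1) = -141
  (XY)[1][1] = (10)*(-7) + (-10)*(3) + (1)*(7) = -93
XY =
[       31       -45 ]
[     -141       -93 ]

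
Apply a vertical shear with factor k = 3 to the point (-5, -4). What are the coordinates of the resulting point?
(-5, -19)

Shear matrix for vertical shear with factor k = 3:
[[1, 0], [3, 1]]
Result: (-5, -4) → (-5, -19)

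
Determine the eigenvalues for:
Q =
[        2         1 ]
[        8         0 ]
λ = -2, 4

Solve det(Q - λI) = 0. For a 2×2 matrix the characteristic equation is λ² - (trace)λ + det = 0.
trace(Q) = a + d = 2 + 0 = 2.
det(Q) = a*d - b*c = (2)*(0) - (1)*(8) = 0 - 8 = -8.
Characteristic equation: λ² - (2)λ + (-8) = 0.
Discriminant = (2)² - 4*(-8) = 4 + 32 = 36.
λ = (2 ± √36) / 2 = (2 ± 6) / 2 = -2, 4.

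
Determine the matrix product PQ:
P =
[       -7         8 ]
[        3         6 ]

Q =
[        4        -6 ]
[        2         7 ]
PQ =
[      -12        98 ]
[       24        24 ]

Matrix multiplication: (PQ)[i][j] = sum over k of P[i][k] * Q[k][j].
  (PQ)[0][0] = (-7)*(4) + (8)*(2) = -12
  (PQ)[0][1] = (-7)*(-6) + (8)*(7) = 98
  (PQ)[1][0] = (3)*(4) + (6)*(2) = 24
  (PQ)[1][1] = (3)*(-6) + (6)*(7) = 24
PQ =
[      -12        98 ]
[       24        24 ]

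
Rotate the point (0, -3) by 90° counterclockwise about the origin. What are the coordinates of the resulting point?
(3, 0)

Rotation matrix R(θ) = [[cos θ, -sin θ], [sin θ, cos θ]]; for θ = 90°:
R = [[0, -1], [1, 0]]
Result: R × [0, -3]ᵀ = [0·0 + (-1)·-3, 1·0 + (0)·-3]ᵀ = (3, 0)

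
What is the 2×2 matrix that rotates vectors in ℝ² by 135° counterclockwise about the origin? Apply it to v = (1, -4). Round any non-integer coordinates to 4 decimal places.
R = [[-√2/2, -√2/2], [√2/2, -√2/2]]; R·v = (2.1213, 3.5355)

A counterclockwise rotation by angle θ in ℝ² has matrix R(θ) = [[cos θ, -sin θ], [sin θ, cos θ]].
For θ = 135°: cos θ = -√2/2, sin θ = √2/2.
R(135°) = [[-√2/2, -√2/2], [√2/2, -√2/2]].
R·v = [-√2/2·1 + (-√2/2)·-4, √2/2·1 + -√2/2·-4] = (2.1213, 3.5355).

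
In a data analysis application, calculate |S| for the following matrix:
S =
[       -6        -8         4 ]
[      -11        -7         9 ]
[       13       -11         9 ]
det(S) = -1096

Expand along row 0 (cofactor expansion): det(S) = a*(e*i - f*h) - b*(d*i - f*g) + c*(d*h - e*g), where the 3×3 is [[a, b, c], [d, e, f], [g, h, i]].
Minor M_00 = (-7)*(9) - (9)*(-11) = -63 + 99 = 36.
Minor M_01 = (-11)*(9) - (9)*(13) = -99 - 117 = -216.
Minor M_02 = (-11)*(-11) - (-7)*(13) = 121 + 91 = 212.
det(S) = (-6)*(36) - (-8)*(-216) + (4)*(212) = -216 - 1728 + 848 = -1096.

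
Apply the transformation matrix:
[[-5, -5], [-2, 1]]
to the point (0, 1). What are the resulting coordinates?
(-5, 1)

Matrix multiplication:
[[-5, -5], [-2, 1]] × [0, 1]ᵀ
= [-5×0 + -5×1, -2×0 + 1×1]ᵀ
= [-5.0000, 1.0000]ᵀ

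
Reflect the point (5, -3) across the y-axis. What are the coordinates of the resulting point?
(-5, -3)

Reflection across y-axis: (5, -3) → (-5, -3)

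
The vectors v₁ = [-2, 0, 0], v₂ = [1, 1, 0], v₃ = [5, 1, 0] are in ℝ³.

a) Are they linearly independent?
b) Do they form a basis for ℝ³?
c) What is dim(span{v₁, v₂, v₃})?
Not independent, not a basis, dim(span) = 2

Check whether v₃ can be written as a linear combination of v₁ and v₂.
v₃ = (-2)·v₁ + (1)·v₂ = [5, 1, 0], so the three vectors are linearly dependent.
Thus they do not form a basis for ℝ³, and dim(span{v₁, v₂, v₃}) = 2 (spanned by v₁ and v₂).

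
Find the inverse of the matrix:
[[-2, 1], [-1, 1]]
[[-1, 1], [-1, 2]]

For [[a,b],[c,d]], inverse = (1/det)·[[d,-b],[-c,a]]
det = -2·1 - 1·-1 = -1
Inverse = (1/-1)·[[1, -1], [1, -2]]
        = [[-1, 1], [-1, 2]]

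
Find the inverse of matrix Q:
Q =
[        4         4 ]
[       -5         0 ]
det(Q) = 20
Q⁻¹ =
[        0      -1/5 ]
[      1/4       1/5 ]

For a 2×2 matrix Q = [[a, b], [c, d]] with det(Q) ≠ 0, Q⁻¹ = (1/det(Q)) * [[d, -b], [-c, a]].
det(Q) = (4)*(0) - (4)*(-5) = 0 + 20 = 20.
Q⁻¹ = (1/20) * [[0, -4], [5, 4]].
Dividing each entry by 20 and reducing:
Q⁻¹ =
[        0      -1/5 ]
[      1/4       1/5 ]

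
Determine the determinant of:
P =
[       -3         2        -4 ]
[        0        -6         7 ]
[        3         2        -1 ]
det(P) = -6

Expand along row 0 (cofactor expansion): det(P) = a*(e*i - f*h) - b*(d*i - f*g) + c*(d*h - e*g), where the 3×3 is [[a, b, c], [d, e, f], [g, h, i]].
Minor M_00 = (-6)*(-1) - (7)*(2) = 6 - 14 = -8.
Minor M_01 = (0)*(-1) - (7)*(3) = 0 - 21 = -21.
Minor M_02 = (0)*(2) - (-6)*(3) = 0 + 18 = 18.
det(P) = (-3)*(-8) - (2)*(-21) + (-4)*(18) = 24 + 42 - 72 = -6.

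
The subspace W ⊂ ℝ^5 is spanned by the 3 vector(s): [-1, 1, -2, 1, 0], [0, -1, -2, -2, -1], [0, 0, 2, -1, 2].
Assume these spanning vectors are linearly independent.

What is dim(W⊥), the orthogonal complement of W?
dim(W⊥) = 2

For any subspace W of ℝ^n, dim(W) + dim(W⊥) = n (the whole-space dimension).
Here the given 3 vectors are linearly independent, so dim(W) = 3.
Thus dim(W⊥) = n - dim(W) = 5 - 3 = 2.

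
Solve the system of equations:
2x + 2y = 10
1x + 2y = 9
x = 1, y = 4

Use elimination (row reduction):
Equation 1: 2x + 2y = 10.
Equation 2: 1x + 2y = 9.
Multiply Eq1 by 1 and Eq2 by 2: 2x + 2y = 10;  2x + 4y = 18.
Subtract: (2)y = 8, so y = 4.
Back-substitute into Eq1: 2x + 2*(4) = 10, so x = 1.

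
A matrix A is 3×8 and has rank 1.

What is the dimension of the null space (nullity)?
7

The rank-nullity theorem for an m×n matrix states:
rank(A) + nullity(A) = n (the number of columns).
Here n = 8 and rank(A) = 1, so nullity(A) = 8 - 1 = 7.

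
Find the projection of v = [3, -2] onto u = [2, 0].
[3, 0]

The projection of v onto u is proj_u(v) = ((v·u) / (u·u)) · u.
v·u = (3)*(2) + (-2)*(0) = 6.
u·u = (2)*(2) + (0)*(0) = 4.
coefficient = 6 / 4 = 3/2.
proj_u(v) = 3/2 · [2, 0] = [3, 0].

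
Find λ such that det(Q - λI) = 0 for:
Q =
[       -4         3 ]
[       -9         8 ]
λ = -1, 5

Solve det(Q - λI) = 0. For a 2×2 matrix the characteristic equation is λ² - (trace)λ + det = 0.
trace(Q) = a + d = -4 + 8 = 4.
det(Q) = a*d - b*c = (-4)*(8) - (3)*(-9) = -32 + 27 = -5.
Characteristic equation: λ² - (4)λ + (-5) = 0.
Discriminant = (4)² - 4*(-5) = 16 + 20 = 36.
λ = (4 ± √36) / 2 = (4 ± 6) / 2 = -1, 5.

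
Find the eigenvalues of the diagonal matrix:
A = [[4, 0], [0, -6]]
λ₁ = 4, λ₂ = -6

The characteristic polynomial of A is det(A - λI) = (4 - λ)(-6 - λ) = 0.
The roots are λ = 4 and λ = -6, so the eigenvalues are the diagonal entries.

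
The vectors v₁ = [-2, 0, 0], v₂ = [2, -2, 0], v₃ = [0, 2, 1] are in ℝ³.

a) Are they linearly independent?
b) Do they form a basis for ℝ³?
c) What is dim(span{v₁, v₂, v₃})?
Yes independent, yes basis, dim = 3

Stack v₁, v₂, v₃ as rows of a 3×3 matrix.
[[-2, 0, 0]; [2, -2, 0]; [0, 2, 1]] is already lower triangular with nonzero diagonal entries (-2, -2, 1), so its determinant is the product of the diagonal entries, det = (-2)·(-2)·(1) = 4 ≠ 0, and the rows are linearly independent.
Three linearly independent vectors in ℝ³ form a basis for ℝ³, so dim(span{v₁,v₂,v₃}) = 3.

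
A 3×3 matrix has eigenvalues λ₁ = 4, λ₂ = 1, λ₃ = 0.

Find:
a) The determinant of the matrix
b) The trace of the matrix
det = 0, trace = 5

Two standard eigenvalue identities:
- det(A) equals the product of the eigenvalues (counted with multiplicity).
- trace(A) equals the sum of the eigenvalues.
det(A) = (4)*(1)*(0) = 0.
trace(A) = 4 + 1 + 0 = 5.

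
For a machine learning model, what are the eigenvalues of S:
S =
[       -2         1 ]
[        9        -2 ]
λ = -5, 1

Solve det(S - λI) = 0. For a 2×2 matrix the characteristic equation is λ² - (trace)λ + det = 0.
trace(S) = a + d = -2 - 2 = -4.
det(S) = a*d - b*c = (-2)*(-2) - (1)*(9) = 4 - 9 = -5.
Characteristic equation: λ² - (-4)λ + (-5) = 0.
Discriminant = (-4)² - 4*(-5) = 16 + 20 = 36.
λ = (-4 ± √36) / 2 = (-4 ± 6) / 2 = -5, 1.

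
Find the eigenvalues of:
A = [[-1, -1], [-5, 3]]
λ = -2, 4

Solve det(A - λI) = 0. For a 2×2 matrix this is λ² - (trace)λ + det = 0.
trace(A) = -1 + 3 = 2.
det(A) = (-1)*(3) - (-1)*(-5) = -3 - 5 = -8.
Characteristic equation: λ² - (2)λ + (-8) = 0.
Discriminant: (2)² - 4*(-8) = 4 + 32 = 36.
Roots: λ = (2 ± √36) / 2 = -2, 4.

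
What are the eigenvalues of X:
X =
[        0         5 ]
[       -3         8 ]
λ = 3, 5

Solve det(X - λI) = 0. For a 2×2 matrix the characteristic equation is λ² - (trace)λ + det = 0.
trace(X) = a + d = 0 + 8 = 8.
det(X) = a*d - b*c = (0)*(8) - (5)*(-3) = 0 + 15 = 15.
Characteristic equation: λ² - (8)λ + (15) = 0.
Discriminant = (8)² - 4*(15) = 64 - 60 = 4.
λ = (8 ± √4) / 2 = (8 ± 2) / 2 = 3, 5.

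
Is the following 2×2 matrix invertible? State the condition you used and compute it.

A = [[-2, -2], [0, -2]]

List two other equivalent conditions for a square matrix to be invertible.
Yes, invertible; det(A) = 4 ≠ 0. Equivalent conditions: rank(A) = 2; Ax = 0 has only the trivial solution; 0 is not an eigenvalue; the columns of A are linearly independent.

To check invertibility, compute det(A).
The given matrix is triangular, so det(A) equals the product of its diagonal entries = 4 ≠ 0.
Since det(A) ≠ 0, A is invertible.
Equivalent conditions for a square matrix A to be invertible:
- rank(A) = 2 (full rank).
- The homogeneous system Ax = 0 has only the trivial solution x = 0.
- 0 is not an eigenvalue of A.
- The columns (equivalently rows) of A are linearly independent.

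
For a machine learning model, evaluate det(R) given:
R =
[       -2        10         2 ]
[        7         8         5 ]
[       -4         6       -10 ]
det(R) = 868

Expand along row 0 (cofactor expansion): det(R) = a*(e*i - f*h) - b*(d*i - f*g) + c*(d*h - e*g), where the 3×3 is [[a, b, c], [d, e, f], [g, h, i]].
Minor M_00 = (8)*(-10) - (5)*(6) = -80 - 30 = -110.
Minor M_01 = (7)*(-10) - (5)*(-4) = -70 + 20 = -50.
Minor M_02 = (7)*(6) - (8)*(-4) = 42 + 32 = 74.
det(R) = (-2)*(-110) - (10)*(-50) + (2)*(74) = 220 + 500 + 148 = 868.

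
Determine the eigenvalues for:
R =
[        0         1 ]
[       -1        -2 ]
λ = -1, -1

Solve det(R - λI) = 0. For a 2×2 matrix the characteristic equation is λ² - (trace)λ + det = 0.
trace(R) = a + d = 0 - 2 = -2.
det(R) = a*d - b*c = (0)*(-2) - (1)*(-1) = 0 + 1 = 1.
Characteristic equation: λ² - (-2)λ + (1) = 0.
Discriminant = (-2)² - 4*(1) = 4 - 4 = 0.
λ = (-2 ± √0) / 2 = (-2 ± 0) / 2 = -1, -1.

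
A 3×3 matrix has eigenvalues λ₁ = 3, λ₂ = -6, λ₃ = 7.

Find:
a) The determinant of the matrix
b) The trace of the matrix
det = -126, trace = 4

Two standard eigenvalue identities:
- det(A) equals the product of the eigenvalues (counted with multiplicity).
- trace(A) equals the sum of the eigenvalues.
det(A) = (3)*(-6)*(7) = -126.
trace(A) = 3 - 6 + 7 = 4.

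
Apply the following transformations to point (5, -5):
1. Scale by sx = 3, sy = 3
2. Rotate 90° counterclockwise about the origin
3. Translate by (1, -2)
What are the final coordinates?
(16, 13)

Step 1: Scale → (15, -15)
Step 2: Rotate 90° → (15, 15)
Step 3: Translate → (16, 13)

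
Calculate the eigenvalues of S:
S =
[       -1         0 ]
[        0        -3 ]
λ = -3, -1

Solve det(S - λI) = 0. For a 2×2 matrix the characteristic equation is λ² - (trace)λ + det = 0.
trace(S) = a + d = -1 - 3 = -4.
det(S) = a*d - b*c = (-1)*(-3) - (0)*(0) = 3 - 0 = 3.
Characteristic equation: λ² - (-4)λ + (3) = 0.
Discriminant = (-4)² - 4*(3) = 16 - 12 = 4.
λ = (-4 ± √4) / 2 = (-4 ± 2) / 2 = -3, -1.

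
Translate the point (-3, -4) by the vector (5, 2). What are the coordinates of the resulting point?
(2, -2)

Translation by (5, 2):
x' = -3 + 5 = 2
y' = -4 + 2 = -2
Homogeneous matrix: [[1, 0, 5], [0, 1, 2], [0, 0, 1]]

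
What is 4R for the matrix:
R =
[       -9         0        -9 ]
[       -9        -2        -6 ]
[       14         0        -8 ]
4R =
[      -36         0       -36 ]
[      -36        -8       -24 ]
[       56         0       -32 ]

Scalar multiplication is elementwise: (4R)[i][j] = 4 * R[i][j].
  (4R)[0][0] = 4 * (-9) = -36
  (4R)[0][1] = 4 * (0) = 0
  (4R)[0][2] = 4 * (-9) = -36
  (4R)[1][0] = 4 * (-9) = -36
  (4R)[1][1] = 4 * (-2) = -8
  (4R)[1][2] = 4 * (-6) = -24
  (4R)[2][0] = 4 * (14) = 56
  (4R)[2][1] = 4 * (0) = 0
  (4R)[2][2] = 4 * (-8) = -32
4R =
[      -36         0       -36 ]
[      -36        -8       -24 ]
[       56         0       -32 ]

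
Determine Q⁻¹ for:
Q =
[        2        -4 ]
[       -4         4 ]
det(Q) = -8
Q⁻¹ =
[     -1/2      -1/2 ]
[     -1/2      -1/4 ]

For a 2×2 matrix Q = [[a, b], [c, d]] with det(Q) ≠ 0, Q⁻¹ = (1/det(Q)) * [[d, -b], [-c, a]].
det(Q) = (2)*(4) - (-4)*(-4) = 8 - 16 = -8.
Q⁻¹ = (1/-8) * [[4, 4], [4, 2]].
Dividing each entry by -8 and reducing:
Q⁻¹ =
[     -1/2      -1/2 ]
[     -1/2      -1/4 ]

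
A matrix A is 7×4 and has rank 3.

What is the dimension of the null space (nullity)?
1

The rank-nullity theorem for an m×n matrix states:
rank(A) + nullity(A) = n (the number of columns).
Here n = 4 and rank(A) = 3, so nullity(A) = 4 - 3 = 1.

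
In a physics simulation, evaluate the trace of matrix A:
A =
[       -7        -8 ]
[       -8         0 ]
tr(A) = -7 + 0 = -7

The trace of a square matrix is the sum of its diagonal entries.
Diagonal entries of A: A[0][0] = -7, A[1][1] = 0.
tr(A) = -7 + 0 = -7.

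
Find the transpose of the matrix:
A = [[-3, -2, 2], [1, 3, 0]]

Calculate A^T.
[[-3, 1], [-2, 3], [2, 0]]

The transpose sends entry (i,j) to (j,i); rows become columns.
Row 0 of A: [-3, -2, 2] -> column 0 of A^T.
Row 1 of A: [1, 3, 0] -> column 1 of A^T.
A^T = [[-3, 1], [-2, 3], [2, 0]]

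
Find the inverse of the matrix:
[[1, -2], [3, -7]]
[[7, -2], [3, -1]]

For [[a,b],[c,d]], inverse = (1/det)·[[d,-b],[-c,a]]
det = 1·-7 - -2·3 = -1
Inverse = (1/-1)·[[-7, 2], [-3, 1]]
        = [[7, -2], [3, -1]]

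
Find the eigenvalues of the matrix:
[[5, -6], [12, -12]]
λ = -4 and λ = -3

Characteristic equation: det(A - λI) = 0
λ² - (trace)λ + (det) = 0
λ² - (-7)λ + (12) = 0
λ² + 7λ + 12 = 0
Solving: λ = -4, -3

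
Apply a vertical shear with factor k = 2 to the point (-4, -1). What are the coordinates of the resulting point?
(-4, -9)

Shear matrix for vertical shear with factor k = 2:
[[1, 0], [2, 1]]
Result: (-4, -1) → (-4, -9)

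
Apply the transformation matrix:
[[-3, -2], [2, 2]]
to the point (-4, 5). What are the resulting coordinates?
(2, 2)

Matrix multiplication:
[[-3, -2], [2, 2]] × [-4, 5]ᵀ
= [-3×-4 + -2×5, 2×-4 + 2×5]ᵀ
= [2.0000, 2.0000]ᵀ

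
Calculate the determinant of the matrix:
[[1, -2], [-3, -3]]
-9

For a 2×2 matrix [[a, b], [c, d]], det = ad - bc
det = (1)(-3) - (-2)(-3) = -3 - 6 = -9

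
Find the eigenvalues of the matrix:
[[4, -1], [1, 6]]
λ = 5 and λ = 5

Characteristic equation: det(A - λI) = 0
λ² - (trace)λ + (det) = 0
λ² - (10)λ + (25) = 0
λ² - 10λ + 25 = 0
Solving: λ = 5, 5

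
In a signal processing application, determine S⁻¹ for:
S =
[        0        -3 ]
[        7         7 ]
det(S) = 21
S⁻¹ =
[      1/3       1/7 ]
[     -1/3         0 ]

For a 2×2 matrix S = [[a, b], [c, d]] with det(S) ≠ 0, S⁻¹ = (1/det(S)) * [[d, -b], [-c, a]].
det(S) = (0)*(7) - (-3)*(7) = 0 + 21 = 21.
S⁻¹ = (1/21) * [[7, 3], [-7, 0]].
Dividing each entry by 21 and reducing:
S⁻¹ =
[      1/3       1/7 ]
[     -1/3         0 ]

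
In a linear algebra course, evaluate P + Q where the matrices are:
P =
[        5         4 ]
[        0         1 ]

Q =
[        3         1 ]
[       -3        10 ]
P + Q =
[        8         5 ]
[       -3        11 ]

Matrix addition is elementwise: (P+Q)[i][j] = P[i][j] + Q[i][j].
  (P+Q)[0][0] = (5) + (3) = 8
  (P+Q)[0][1] = (4) + (1) = 5
  (P+Q)[1][0] = (0) + (-3) = -3
  (P+Q)[1][1] = (1) + (10) = 11
P + Q =
[        8         5 ]
[       -3        11 ]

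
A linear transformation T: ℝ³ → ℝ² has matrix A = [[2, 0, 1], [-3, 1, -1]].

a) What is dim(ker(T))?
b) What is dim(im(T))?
dim(ker) = 1, dim(im) = 2

The two rows are not scalar multiples of one another (no single k satisfies row 2 = k × row 1), so they are linearly independent.
Thus rank(A) = 2.
dim(im(T)) = rank(A) = 2.
By the rank-nullity theorem applied to T: ℝ³ → ℝ², rank(A) + nullity(A) = 3 (the domain dimension), so dim(ker(T)) = 3 - 2 = 1.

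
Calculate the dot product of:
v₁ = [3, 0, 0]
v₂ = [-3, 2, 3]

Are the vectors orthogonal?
-9, No

The dot product is the sum of products of corresponding components.
v₁·v₂ = (3)*(-3) + (0)*(2) + (0)*(3) = -9 + 0 + 0 = -9.
Two vectors are orthogonal iff their dot product is 0; here the dot product is -9, so the vectors are not orthogonal.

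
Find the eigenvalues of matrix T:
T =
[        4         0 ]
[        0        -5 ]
λ = -5, 4

Solve det(T - λI) = 0. For a 2×2 matrix the characteristic equation is λ² - (trace)λ + det = 0.
trace(T) = a + d = 4 - 5 = -1.
det(T) = a*d - b*c = (4)*(-5) - (0)*(0) = -20 - 0 = -20.
Characteristic equation: λ² - (-1)λ + (-20) = 0.
Discriminant = (-1)² - 4*(-20) = 1 + 80 = 81.
λ = (-1 ± √81) / 2 = (-1 ± 9) / 2 = -5, 4.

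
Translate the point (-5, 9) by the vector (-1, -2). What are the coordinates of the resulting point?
(-6, 7)

Translation by (-1, -2):
x' = -5 + -1 = -6
y' = 9 + -2 = 7
Homogeneous matrix: [[1, 0, -1], [0, 1, -2], [0, 0, 1]]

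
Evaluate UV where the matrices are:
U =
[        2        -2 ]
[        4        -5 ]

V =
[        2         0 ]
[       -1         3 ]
UV =
[        6        -6 ]
[       13       -15 ]

Matrix multiplication: (UV)[i][j] = sum over k of U[i][k] * V[k][j].
  (UV)[0][0] = (2)*(2) + (-2)*(-1) = 6
  (UV)[0][1] = (2)*(0) + (-2)*(3) = -6
  (UV)[1][0] = (4)*(2) + (-5)*(-1) = 13
  (UV)[1][1] = (4)*(0) + (-5)*(3) = -15
UV =
[        6        -6 ]
[       13       -15 ]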